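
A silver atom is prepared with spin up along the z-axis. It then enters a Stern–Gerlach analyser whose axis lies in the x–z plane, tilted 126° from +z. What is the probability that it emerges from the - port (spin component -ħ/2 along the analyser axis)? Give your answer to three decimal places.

For spin-½, the probability of finding spin-up along an axis at angle θ to the initial spin direction is cos²(θ/2); spin-down is sin²(θ/2).
θ = 126°, so P = sin²(63°) ≈ 0.794.

0.794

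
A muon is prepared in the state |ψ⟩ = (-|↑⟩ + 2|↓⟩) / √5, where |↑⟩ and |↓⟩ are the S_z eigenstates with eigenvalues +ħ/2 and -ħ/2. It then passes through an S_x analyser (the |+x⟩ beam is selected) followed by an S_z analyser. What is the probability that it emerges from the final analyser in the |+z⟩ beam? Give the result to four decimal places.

0.0500

First analyser (S_x): P(|+x⟩) = |⟨+x|ψ⟩|² = 1/10.
After stage 1 the state is |+x⟩; P(|+z⟩) = |⟨+z|+x⟩|² = 1/2.
Joint probability = 1/10 × 1/2 = 0.0500.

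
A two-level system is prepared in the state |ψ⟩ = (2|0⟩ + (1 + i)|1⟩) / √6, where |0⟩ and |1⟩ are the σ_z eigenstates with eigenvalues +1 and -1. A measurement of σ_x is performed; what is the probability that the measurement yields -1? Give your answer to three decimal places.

0.167

|-x⟩ = (|0⟩ - |1⟩)/√2, so ⟨-x|ψ⟩ = (1 - i) / (√2·√6).
P = |1 - i|² / 12 = 2/12.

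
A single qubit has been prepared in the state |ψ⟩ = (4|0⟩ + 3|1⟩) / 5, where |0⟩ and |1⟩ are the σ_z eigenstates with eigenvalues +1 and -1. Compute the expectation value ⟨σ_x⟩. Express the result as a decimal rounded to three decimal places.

⟨σ_x⟩ = 2 Re(a* b)/(|a|²+|b|²) with a = 4, b = 3.
a* b = 12, so ⟨σ_x⟩ = 24/25.

0.960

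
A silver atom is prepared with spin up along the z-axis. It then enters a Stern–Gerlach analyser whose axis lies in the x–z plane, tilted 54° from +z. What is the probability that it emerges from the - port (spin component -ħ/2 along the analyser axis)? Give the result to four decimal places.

For spin-½, the probability of finding spin-up along an axis at angle θ to the initial spin direction is cos²(θ/2); spin-down is sin²(θ/2).
θ = 54°, so P = sin²(27°) ≈ 0.2061.

0.2061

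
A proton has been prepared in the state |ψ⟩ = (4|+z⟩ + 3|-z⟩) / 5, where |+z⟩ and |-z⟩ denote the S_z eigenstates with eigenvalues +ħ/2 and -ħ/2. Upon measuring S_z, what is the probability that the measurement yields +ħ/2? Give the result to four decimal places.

The +ħ/2 outcome corresponds to |+z⟩. Its amplitude in |ψ⟩ is 4/5.
P = |4|² / 25 = 16/25.

0.6400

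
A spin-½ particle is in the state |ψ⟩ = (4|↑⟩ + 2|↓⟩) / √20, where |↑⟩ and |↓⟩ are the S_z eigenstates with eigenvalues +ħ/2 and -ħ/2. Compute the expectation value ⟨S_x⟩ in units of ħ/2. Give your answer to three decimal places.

0.800

⟨σ_x⟩ = 2 Re(a* b)/(|a|²+|b|²) with a = 4, b = 2.
a* b = 8, so ⟨σ_x⟩ = 16/20.
⟨S_x⟩ = (ħ/2)·⟨σ_x⟩.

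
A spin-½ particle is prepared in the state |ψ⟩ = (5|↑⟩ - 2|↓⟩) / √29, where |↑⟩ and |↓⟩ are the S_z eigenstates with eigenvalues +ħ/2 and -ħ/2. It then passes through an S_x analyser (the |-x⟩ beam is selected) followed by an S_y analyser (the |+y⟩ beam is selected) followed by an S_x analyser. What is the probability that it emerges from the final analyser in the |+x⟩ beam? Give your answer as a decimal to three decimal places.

First analyser (S_x): P(|-x⟩) = |⟨-x|ψ⟩|² = 49/58.
After stage 1 the state is |-x⟩; P(|+y⟩) = |⟨+y|-x⟩|² = 1/2.
After stage 2 the state is |+y⟩; P(|+x⟩) = |⟨+x|+y⟩|² = 1/2.
Joint probability = 49/58 × 1/2 × 1/2 = 0.211.

0.211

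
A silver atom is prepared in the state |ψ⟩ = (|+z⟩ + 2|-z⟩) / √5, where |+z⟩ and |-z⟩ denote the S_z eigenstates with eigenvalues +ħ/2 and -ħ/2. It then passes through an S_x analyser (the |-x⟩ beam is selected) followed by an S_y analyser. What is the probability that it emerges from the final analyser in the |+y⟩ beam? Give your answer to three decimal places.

First analyser (S_x): P(|-x⟩) = |⟨-x|ψ⟩|² = 1/10.
After stage 1 the state is |-x⟩; P(|+y⟩) = |⟨+y|-x⟩|² = 1/2.
Joint probability = 1/10 × 1/2 = 0.050.

0.050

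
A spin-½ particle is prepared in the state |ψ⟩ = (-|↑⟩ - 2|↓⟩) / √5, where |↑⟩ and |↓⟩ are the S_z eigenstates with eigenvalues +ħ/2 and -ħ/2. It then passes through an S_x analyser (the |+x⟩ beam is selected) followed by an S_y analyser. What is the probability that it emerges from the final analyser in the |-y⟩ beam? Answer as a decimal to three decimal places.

First analyser (S_x): P(|+x⟩) = |⟨+x|ψ⟩|² = 9/10.
After stage 1 the state is |+x⟩; P(|-y⟩) = |⟨-y|+x⟩|² = 1/2.
Joint probability = 9/10 × 1/2 = 0.450.

0.450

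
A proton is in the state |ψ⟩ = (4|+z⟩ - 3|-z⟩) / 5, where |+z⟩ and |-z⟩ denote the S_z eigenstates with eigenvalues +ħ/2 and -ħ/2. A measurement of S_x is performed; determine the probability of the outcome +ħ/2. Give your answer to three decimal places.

0.020

|+x⟩ = (|+z⟩ + |-z⟩)/√2, so ⟨+x|ψ⟩ = (1) / (√2·5).
P = |1|² / 50 = 1/50.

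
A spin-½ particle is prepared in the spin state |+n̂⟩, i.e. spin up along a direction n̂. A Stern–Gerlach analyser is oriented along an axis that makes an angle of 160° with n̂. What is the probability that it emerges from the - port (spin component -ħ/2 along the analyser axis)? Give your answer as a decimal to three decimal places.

For spin-½, the probability of finding spin-up along an axis at angle θ to the initial spin direction is cos²(θ/2); spin-down is sin²(θ/2).
θ = 160°, so P = sin²(80°) ≈ 0.970.

0.970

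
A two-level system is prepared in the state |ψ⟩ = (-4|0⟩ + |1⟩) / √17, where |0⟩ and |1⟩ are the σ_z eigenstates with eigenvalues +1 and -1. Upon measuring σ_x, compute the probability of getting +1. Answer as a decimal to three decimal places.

0.265

|+x⟩ = (|0⟩ + |1⟩)/√2, so ⟨+x|ψ⟩ = (-3) / (√2·√17).
P = |-3|² / 34 = 9/34.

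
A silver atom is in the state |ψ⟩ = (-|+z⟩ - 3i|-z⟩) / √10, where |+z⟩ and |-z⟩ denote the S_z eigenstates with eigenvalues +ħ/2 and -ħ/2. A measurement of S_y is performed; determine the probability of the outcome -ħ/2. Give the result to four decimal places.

|-y⟩ = (|+z⟩ - i|-z⟩)/√2, so ⟨-y|ψ⟩ = (2) / (√2·√10).
P = |2|² / 20 = 4/20.

0.2000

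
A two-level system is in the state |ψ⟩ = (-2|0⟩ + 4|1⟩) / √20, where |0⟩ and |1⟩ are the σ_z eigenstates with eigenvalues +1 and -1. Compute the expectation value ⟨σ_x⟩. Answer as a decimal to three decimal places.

⟨σ_x⟩ = 2 Re(a* b)/(|a|²+|b|²) with a = -2, b = 4.
a* b = -8, so ⟨σ_x⟩ = -16/20.

-0.800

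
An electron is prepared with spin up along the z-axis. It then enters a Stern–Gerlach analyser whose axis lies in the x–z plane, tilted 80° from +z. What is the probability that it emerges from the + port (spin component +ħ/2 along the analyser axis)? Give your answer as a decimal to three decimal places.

0.587

For spin-½, the probability of finding spin-up along an axis at angle θ to the initial spin direction is cos²(θ/2); spin-down is sin²(θ/2).
θ = 80°, so P = cos²(40°) ≈ 0.587.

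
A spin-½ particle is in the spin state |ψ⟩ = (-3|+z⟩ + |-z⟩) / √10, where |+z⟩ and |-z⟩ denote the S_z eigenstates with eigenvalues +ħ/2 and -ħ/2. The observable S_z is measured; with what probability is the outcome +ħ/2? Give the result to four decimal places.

0.9000

The +ħ/2 outcome corresponds to |+z⟩. Its amplitude in |ψ⟩ is -3/√10.
P = |-3|² / 10 = 9/10.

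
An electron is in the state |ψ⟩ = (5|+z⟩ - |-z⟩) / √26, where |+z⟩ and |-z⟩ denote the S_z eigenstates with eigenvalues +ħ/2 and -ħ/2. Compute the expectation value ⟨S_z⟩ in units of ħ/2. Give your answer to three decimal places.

⟨σ_z⟩ = |a|² - |b|² divided by |a|²+|b|², with a, b the |+z⟩, |-z⟩ amplitudes.
= (25 - 1)/26 = 24/26.
⟨S_z⟩ = (ħ/2)·⟨σ_z⟩.

0.923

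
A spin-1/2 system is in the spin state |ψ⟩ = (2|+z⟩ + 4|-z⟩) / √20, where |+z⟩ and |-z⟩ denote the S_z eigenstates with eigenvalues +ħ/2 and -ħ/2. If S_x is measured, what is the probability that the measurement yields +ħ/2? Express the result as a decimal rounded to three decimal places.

|+x⟩ = (|+z⟩ + |-z⟩)/√2, so ⟨+x|ψ⟩ = (6) / (√2·√20).
P = |6|² / 40 = 36/40.

0.900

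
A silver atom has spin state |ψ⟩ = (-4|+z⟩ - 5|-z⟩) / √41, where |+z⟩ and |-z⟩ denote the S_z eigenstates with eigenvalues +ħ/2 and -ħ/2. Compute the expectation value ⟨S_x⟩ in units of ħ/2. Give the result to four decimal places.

0.9756

⟨σ_x⟩ = 2 Re(a* b)/(|a|²+|b|²) with a = -4, b = -5.
a* b = 20, so ⟨σ_x⟩ = 40/41.
⟨S_x⟩ = (ħ/2)·⟨σ_x⟩.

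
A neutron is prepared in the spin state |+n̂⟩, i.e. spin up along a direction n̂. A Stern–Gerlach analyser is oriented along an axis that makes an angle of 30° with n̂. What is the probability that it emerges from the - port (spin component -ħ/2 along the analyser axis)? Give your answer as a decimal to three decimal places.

For spin-½, the probability of finding spin-up along an axis at angle θ to the initial spin direction is cos²(θ/2); spin-down is sin²(θ/2).
θ = 30°, so P = sin²(15°) ≈ 0.067.

0.067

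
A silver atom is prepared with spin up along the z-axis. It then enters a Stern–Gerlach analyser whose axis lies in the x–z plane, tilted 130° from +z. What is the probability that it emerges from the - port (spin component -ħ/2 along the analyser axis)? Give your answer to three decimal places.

For spin-½, the probability of finding spin-up along an axis at angle θ to the initial spin direction is cos²(θ/2); spin-down is sin²(θ/2).
θ = 130°, so P = sin²(65°) ≈ 0.821.

0.821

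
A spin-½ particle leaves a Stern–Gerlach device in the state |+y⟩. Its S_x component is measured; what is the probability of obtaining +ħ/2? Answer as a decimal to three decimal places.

In the S_z basis, |+y⟩ = (|+z⟩ + i|-z⟩)/√2 and |+x⟩ = (|+z⟩ + |-z⟩)/√2.
|⟨+x|+y⟩|² = 1/2.

0.500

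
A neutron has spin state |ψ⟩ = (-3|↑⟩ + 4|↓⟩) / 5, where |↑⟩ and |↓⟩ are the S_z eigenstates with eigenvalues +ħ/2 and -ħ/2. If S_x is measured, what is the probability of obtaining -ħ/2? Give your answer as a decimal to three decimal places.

|-x⟩ = (|↑⟩ - |↓⟩)/√2, so ⟨-x|ψ⟩ = (-7) / (√2·5).
P = |-7|² / 50 = 49/50.

0.980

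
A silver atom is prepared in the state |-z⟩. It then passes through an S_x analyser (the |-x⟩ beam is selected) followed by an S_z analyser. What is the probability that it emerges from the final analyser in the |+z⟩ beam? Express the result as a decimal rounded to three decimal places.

First analyser (S_x): from |-z⟩, P(|-x⟩) = 1/2.
After stage 1 the state is |-x⟩; P(|+z⟩) = |⟨+z|-x⟩|² = 1/2.
Joint probability = 1/2 × 1/2 = 0.250.

0.250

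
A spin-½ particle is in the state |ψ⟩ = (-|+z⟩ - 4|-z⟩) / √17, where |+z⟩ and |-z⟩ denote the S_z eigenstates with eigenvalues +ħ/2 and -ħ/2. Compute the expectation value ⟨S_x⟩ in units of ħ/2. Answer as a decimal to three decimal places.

⟨σ_x⟩ = 2 Re(a* b)/(|a|²+|b|²) with a = -1, b = -4.
a* b = 4, so ⟨σ_x⟩ = 8/17.
⟨S_x⟩ = (ħ/2)·⟨σ_x⟩.

0.471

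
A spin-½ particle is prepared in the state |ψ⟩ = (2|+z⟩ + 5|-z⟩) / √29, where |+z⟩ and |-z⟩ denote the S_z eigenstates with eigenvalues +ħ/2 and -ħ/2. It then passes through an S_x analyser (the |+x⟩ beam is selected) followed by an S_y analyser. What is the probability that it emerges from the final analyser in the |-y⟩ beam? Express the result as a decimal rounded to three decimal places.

0.422

First analyser (S_x): P(|+x⟩) = |⟨+x|ψ⟩|² = 49/58.
After stage 1 the state is |+x⟩; P(|-y⟩) = |⟨-y|+x⟩|² = 1/2.
Joint probability = 49/58 × 1/2 = 0.422.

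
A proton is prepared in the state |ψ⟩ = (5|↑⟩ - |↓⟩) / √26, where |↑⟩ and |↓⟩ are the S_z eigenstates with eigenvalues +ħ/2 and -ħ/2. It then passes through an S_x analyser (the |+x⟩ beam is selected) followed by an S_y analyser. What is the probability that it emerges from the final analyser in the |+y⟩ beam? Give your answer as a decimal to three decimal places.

First analyser (S_x): P(|+x⟩) = |⟨+x|ψ⟩|² = 16/52.
After stage 1 the state is |+x⟩; P(|+y⟩) = |⟨+y|+x⟩|² = 1/2.
Joint probability = 16/52 × 1/2 = 0.154.

0.154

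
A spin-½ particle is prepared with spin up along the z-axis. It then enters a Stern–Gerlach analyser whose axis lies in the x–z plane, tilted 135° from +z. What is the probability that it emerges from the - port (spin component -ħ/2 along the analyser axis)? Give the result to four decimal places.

For spin-½, the probability of finding spin-up along an axis at angle θ to the initial spin direction is cos²(θ/2); spin-down is sin²(θ/2).
θ = 135°, so P = sin²(67.5°) ≈ 0.8536.

0.8536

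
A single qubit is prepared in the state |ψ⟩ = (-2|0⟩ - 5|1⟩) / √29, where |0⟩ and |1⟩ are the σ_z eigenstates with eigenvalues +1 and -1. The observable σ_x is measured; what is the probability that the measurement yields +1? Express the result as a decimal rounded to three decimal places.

0.845

|+x⟩ = (|0⟩ + |1⟩)/√2, so ⟨+x|ψ⟩ = (-7) / (√2·√29).
P = |-7|² / 58 = 49/58.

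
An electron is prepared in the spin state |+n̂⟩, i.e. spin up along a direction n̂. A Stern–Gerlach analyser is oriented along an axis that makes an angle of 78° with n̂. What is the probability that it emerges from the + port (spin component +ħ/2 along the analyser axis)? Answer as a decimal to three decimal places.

0.604

For spin-½, the probability of finding spin-up along an axis at angle θ to the initial spin direction is cos²(θ/2); spin-down is sin²(θ/2).
θ = 78°, so P = cos²(39°) ≈ 0.604.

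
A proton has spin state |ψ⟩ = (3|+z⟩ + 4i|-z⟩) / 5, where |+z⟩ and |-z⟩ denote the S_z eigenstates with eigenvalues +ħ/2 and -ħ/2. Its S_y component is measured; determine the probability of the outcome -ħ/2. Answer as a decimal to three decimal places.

|-y⟩ = (|+z⟩ - i|-z⟩)/√2, so ⟨-y|ψ⟩ = (-1) / (√2·5).
P = |-1|² / 50 = 1/50.

0.020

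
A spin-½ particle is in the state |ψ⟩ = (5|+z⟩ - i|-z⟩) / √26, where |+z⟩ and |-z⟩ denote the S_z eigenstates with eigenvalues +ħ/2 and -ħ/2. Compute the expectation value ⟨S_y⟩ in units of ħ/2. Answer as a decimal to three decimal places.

-0.385

⟨σ_y⟩ = 2 Im(a* b)/(|a|²+|b|²) with a = 5, b = -i.
a* b = -5i, so ⟨σ_y⟩ = -10/26.
⟨S_y⟩ = (ħ/2)·⟨σ_y⟩.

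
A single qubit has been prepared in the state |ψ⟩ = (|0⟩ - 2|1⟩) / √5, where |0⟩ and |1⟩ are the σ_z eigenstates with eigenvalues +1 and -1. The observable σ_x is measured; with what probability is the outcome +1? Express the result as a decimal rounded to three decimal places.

0.100

|+x⟩ = (|0⟩ + |1⟩)/√2, so ⟨+x|ψ⟩ = (-1) / (√2·√5).
P = |-1|² / 10 = 1/10.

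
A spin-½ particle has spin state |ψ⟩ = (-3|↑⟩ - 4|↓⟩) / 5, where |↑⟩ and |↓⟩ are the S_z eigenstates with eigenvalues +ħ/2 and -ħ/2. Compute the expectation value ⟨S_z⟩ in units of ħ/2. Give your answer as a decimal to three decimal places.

⟨σ_z⟩ = |a|² - |b|² divided by |a|²+|b|², with a, b the |↑⟩, |↓⟩ amplitudes.
= (9 - 16)/25 = -7/25.
⟨S_z⟩ = (ħ/2)·⟨σ_z⟩.

-0.280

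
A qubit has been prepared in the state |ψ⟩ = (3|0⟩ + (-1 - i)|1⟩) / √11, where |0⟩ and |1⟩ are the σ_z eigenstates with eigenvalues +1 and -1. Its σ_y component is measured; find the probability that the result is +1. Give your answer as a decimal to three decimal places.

|+y⟩ = (|0⟩ + i|1⟩)/√2, so ⟨+y|ψ⟩ = (2 + i) / (√2·√11).
P = |2 + i|² / 22 = 5/22.

0.227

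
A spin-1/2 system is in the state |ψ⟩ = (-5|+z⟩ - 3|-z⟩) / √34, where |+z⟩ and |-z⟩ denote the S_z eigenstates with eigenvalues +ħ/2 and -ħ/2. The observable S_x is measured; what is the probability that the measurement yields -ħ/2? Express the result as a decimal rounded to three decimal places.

|-x⟩ = (|+z⟩ - |-z⟩)/√2, so ⟨-x|ψ⟩ = (-2) / (√2·√34).
P = |-2|² / 68 = 4/68.

0.059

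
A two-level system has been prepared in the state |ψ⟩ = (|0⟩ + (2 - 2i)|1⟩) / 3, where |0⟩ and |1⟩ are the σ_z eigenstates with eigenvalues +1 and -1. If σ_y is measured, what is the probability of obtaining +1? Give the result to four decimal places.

0.2778

|+y⟩ = (|0⟩ + i|1⟩)/√2, so ⟨+y|ψ⟩ = (-1 - 2i) / (√2·3).
P = |-1 - 2i|² / 18 = 5/18.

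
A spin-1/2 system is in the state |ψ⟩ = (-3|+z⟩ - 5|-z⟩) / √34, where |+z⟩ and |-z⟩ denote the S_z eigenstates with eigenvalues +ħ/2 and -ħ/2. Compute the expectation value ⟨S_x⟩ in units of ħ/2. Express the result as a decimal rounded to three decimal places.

0.882

⟨σ_x⟩ = 2 Re(a* b)/(|a|²+|b|²) with a = -3, b = -5.
a* b = 15, so ⟨σ_x⟩ = 30/34.
⟨S_x⟩ = (ħ/2)·⟨σ_x⟩.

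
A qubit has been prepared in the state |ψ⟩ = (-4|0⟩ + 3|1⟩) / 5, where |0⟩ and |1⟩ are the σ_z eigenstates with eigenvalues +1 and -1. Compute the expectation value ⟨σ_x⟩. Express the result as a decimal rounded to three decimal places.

-0.960

⟨σ_x⟩ = 2 Re(a* b)/(|a|²+|b|²) with a = -4, b = 3.
a* b = -12, so ⟨σ_x⟩ = -24/25.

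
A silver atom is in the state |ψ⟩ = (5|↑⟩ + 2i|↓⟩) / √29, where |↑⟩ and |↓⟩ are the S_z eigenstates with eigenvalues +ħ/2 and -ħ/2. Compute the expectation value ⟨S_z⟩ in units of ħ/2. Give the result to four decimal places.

⟨σ_z⟩ = |a|² - |b|² divided by |a|²+|b|², with a, b the |↑⟩, |↓⟩ amplitudes.
= (25 - 4)/29 = 21/29.
⟨S_z⟩ = (ħ/2)·⟨σ_z⟩.

0.7241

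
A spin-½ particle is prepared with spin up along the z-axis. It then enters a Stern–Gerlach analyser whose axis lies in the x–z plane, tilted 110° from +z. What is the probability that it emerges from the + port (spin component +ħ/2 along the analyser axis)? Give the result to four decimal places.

0.3290

For spin-½, the probability of finding spin-up along an axis at angle θ to the initial spin direction is cos²(θ/2); spin-down is sin²(θ/2).
θ = 110°, so P = cos²(55°) ≈ 0.3290.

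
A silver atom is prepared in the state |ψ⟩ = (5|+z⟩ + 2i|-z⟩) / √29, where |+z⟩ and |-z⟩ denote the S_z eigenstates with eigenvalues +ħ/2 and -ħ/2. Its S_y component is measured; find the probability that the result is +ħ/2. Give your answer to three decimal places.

|+y⟩ = (|+z⟩ + i|-z⟩)/√2, so ⟨+y|ψ⟩ = (7) / (√2·√29).
P = |7|² / 58 = 49/58.

0.845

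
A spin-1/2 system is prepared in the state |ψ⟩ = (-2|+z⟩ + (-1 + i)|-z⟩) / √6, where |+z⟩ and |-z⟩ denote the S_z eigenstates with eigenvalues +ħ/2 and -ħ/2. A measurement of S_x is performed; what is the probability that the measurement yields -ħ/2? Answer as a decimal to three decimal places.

|-x⟩ = (|+z⟩ - |-z⟩)/√2, so ⟨-x|ψ⟩ = (-1 - i) / (√2·√6).
P = |-1 - i|² / 12 = 2/12.

0.167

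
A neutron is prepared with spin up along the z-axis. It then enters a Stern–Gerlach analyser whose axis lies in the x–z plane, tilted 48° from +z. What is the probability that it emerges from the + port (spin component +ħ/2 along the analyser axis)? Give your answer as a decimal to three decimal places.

For spin-½, the probability of finding spin-up along an axis at angle θ to the initial spin direction is cos²(θ/2); spin-down is sin²(θ/2).
θ = 48°, so P = cos²(24°) ≈ 0.835.

0.835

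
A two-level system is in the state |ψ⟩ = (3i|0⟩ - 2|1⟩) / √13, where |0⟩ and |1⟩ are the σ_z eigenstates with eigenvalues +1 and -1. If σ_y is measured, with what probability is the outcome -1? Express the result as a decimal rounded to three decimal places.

0.038

|-y⟩ = (|0⟩ - i|1⟩)/√2, so ⟨-y|ψ⟩ = (i) / (√2·√13).
P = |i|² / 26 = 1/26.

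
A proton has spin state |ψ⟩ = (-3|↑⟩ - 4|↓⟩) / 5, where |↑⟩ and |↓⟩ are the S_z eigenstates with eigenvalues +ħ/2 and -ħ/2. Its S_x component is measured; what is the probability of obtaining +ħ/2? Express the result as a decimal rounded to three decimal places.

0.980

|+x⟩ = (|↑⟩ + |↓⟩)/√2, so ⟨+x|ψ⟩ = (-7) / (√2·5).
P = |-7|² / 50 = 49/50.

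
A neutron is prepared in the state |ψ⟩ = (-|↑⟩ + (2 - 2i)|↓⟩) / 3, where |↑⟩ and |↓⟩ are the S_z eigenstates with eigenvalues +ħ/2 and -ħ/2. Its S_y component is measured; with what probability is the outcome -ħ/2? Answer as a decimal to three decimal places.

|-y⟩ = (|↑⟩ - i|↓⟩)/√2, so ⟨-y|ψ⟩ = (1 + 2i) / (√2·3).
P = |1 + 2i|² / 18 = 5/18.

0.278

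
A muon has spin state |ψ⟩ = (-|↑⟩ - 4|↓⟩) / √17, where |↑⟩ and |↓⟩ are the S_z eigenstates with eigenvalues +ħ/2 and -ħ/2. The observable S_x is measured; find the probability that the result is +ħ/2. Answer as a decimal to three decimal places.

|+x⟩ = (|↑⟩ + |↓⟩)/√2, so ⟨+x|ψ⟩ = (-5) / (√2·√17).
P = |-5|² / 34 = 25/34.

0.735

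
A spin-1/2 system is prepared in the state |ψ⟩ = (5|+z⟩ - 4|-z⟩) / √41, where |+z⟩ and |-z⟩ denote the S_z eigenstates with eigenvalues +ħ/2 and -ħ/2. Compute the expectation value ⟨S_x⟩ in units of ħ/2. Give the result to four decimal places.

⟨σ_x⟩ = 2 Re(a* b)/(|a|²+|b|²) with a = 5, b = -4.
a* b = -20, so ⟨σ_x⟩ = -40/41.
⟨S_x⟩ = (ħ/2)·⟨σ_x⟩.

-0.9756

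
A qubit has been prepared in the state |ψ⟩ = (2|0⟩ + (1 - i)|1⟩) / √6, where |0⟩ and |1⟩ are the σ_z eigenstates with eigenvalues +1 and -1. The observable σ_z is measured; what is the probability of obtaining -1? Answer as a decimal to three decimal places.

0.333

The -1 outcome corresponds to |1⟩. Its amplitude in |ψ⟩ is (1 - i)/√6.
P = |1 - i|² / 6 = 2/6.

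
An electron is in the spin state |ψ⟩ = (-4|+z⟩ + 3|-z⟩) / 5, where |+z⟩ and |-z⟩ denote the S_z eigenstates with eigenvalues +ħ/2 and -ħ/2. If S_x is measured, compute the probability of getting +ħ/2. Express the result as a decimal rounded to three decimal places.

0.020

|+x⟩ = (|+z⟩ + |-z⟩)/√2, so ⟨+x|ψ⟩ = (-1) / (√2·5).
P = |-1|² / 50 = 1/50.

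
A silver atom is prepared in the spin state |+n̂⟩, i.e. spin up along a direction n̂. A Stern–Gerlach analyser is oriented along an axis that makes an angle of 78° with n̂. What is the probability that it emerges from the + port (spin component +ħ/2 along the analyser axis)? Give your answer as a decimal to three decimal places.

0.604

For spin-½, the probability of finding spin-up along an axis at angle θ to the initial spin direction is cos²(θ/2); spin-down is sin²(θ/2).
θ = 78°, so P = cos²(39°) ≈ 0.604.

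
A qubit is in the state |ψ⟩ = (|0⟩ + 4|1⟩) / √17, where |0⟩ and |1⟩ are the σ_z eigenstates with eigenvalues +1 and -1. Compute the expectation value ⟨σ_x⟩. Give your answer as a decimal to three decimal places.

0.471

⟨σ_x⟩ = 2 Re(a* b)/(|a|²+|b|²) with a = 1, b = 4.
a* b = 4, so ⟨σ_x⟩ = 8/17.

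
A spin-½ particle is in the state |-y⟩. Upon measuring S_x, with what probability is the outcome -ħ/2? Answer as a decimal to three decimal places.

In the S_z basis, |-y⟩ = (|↑⟩ - i|↓⟩)/√2 and |-x⟩ = (|↑⟩ - |↓⟩)/√2.
|⟨-x|-y⟩|² = 1/2.

0.500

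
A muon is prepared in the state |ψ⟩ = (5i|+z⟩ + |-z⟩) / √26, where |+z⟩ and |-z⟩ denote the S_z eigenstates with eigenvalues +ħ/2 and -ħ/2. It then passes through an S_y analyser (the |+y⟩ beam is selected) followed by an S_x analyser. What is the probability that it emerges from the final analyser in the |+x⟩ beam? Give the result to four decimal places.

First analyser (S_y): P(|+y⟩) = |⟨+y|ψ⟩|² = 16/52.
After stage 1 the state is |+y⟩; P(|+x⟩) = |⟨+x|+y⟩|² = 1/2.
Joint probability = 16/52 × 1/2 = 0.1538.

0.1538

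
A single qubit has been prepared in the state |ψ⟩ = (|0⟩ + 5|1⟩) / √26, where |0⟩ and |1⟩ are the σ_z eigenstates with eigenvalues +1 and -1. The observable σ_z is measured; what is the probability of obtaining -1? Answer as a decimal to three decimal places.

The -1 outcome corresponds to |1⟩. Its amplitude in |ψ⟩ is 5/√26.
P = |5|² / 26 = 25/26.

0.962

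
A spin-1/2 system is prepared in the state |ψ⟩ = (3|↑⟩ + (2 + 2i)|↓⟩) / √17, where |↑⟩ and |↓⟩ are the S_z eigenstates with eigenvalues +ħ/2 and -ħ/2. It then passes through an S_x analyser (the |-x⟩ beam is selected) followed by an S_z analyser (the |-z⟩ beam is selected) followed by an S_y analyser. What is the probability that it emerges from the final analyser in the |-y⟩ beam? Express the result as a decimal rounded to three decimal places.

0.037

First analyser (S_x): P(|-x⟩) = |⟨-x|ψ⟩|² = 5/34.
After stage 1 the state is |-x⟩; P(|-z⟩) = |⟨-z|-x⟩|² = 1/2.
After stage 2 the state is |-z⟩; P(|-y⟩) = |⟨-y|-z⟩|² = 1/2.
Joint probability = 5/34 × 1/2 × 1/2 = 0.037.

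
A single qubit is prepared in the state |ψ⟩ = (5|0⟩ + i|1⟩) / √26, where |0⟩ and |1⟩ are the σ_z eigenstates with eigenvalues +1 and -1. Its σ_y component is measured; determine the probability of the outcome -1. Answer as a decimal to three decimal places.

0.308

|-y⟩ = (|0⟩ - i|1⟩)/√2, so ⟨-y|ψ⟩ = (4) / (√2·√26).
P = |4|² / 52 = 16/52.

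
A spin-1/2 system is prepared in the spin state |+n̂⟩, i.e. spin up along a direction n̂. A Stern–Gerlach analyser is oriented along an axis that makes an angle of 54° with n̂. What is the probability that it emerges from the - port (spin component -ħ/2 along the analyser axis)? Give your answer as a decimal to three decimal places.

For spin-½, the probability of finding spin-up along an axis at angle θ to the initial spin direction is cos²(θ/2); spin-down is sin²(θ/2).
θ = 54°, so P = sin²(27°) ≈ 0.206.

0.206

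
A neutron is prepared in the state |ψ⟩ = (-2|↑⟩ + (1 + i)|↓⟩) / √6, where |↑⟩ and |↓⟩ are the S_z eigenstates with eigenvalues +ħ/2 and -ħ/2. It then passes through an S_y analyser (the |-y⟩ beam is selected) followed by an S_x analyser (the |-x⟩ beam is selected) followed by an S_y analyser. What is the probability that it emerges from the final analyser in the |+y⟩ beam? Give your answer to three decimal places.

0.208

First analyser (S_y): P(|-y⟩) = |⟨-y|ψ⟩|² = 10/12.
After stage 1 the state is |-y⟩; P(|-x⟩) = |⟨-x|-y⟩|² = 1/2.
After stage 2 the state is |-x⟩; P(|+y⟩) = |⟨+y|-x⟩|² = 1/2.
Joint probability = 10/12 × 1/2 × 1/2 = 0.208.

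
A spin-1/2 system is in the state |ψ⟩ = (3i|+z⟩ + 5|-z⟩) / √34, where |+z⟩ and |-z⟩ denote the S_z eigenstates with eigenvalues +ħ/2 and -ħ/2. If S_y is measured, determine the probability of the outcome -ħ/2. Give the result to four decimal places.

|-y⟩ = (|+z⟩ - i|-z⟩)/√2, so ⟨-y|ψ⟩ = (8i) / (√2·√34).
P = |8i|² / 68 = 64/68.

0.9412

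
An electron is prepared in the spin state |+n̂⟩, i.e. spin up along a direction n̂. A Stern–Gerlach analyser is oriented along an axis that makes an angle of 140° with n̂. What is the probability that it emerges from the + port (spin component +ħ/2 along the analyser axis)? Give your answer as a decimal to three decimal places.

0.117

For spin-½, the probability of finding spin-up along an axis at angle θ to the initial spin direction is cos²(θ/2); spin-down is sin²(θ/2).
θ = 140°, so P = cos²(70°) ≈ 0.117.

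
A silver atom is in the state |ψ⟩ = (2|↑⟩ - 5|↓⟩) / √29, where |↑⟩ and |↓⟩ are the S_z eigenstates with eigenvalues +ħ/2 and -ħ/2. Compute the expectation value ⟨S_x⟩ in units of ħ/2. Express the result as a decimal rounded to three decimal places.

⟨σ_x⟩ = 2 Re(a* b)/(|a|²+|b|²) with a = 2, b = -5.
a* b = -10, so ⟨σ_x⟩ = -20/29.
⟨S_x⟩ = (ħ/2)·⟨σ_x⟩.

-0.690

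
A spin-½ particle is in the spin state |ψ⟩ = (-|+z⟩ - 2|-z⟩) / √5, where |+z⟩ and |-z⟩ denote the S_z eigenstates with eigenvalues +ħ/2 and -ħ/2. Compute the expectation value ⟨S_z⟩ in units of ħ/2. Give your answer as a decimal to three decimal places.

⟨σ_z⟩ = |a|² - |b|² divided by |a|²+|b|², with a, b the |+z⟩, |-z⟩ amplitudes.
= (1 - 4)/5 = -3/5.
⟨S_z⟩ = (ħ/2)·⟨σ_z⟩.

-0.600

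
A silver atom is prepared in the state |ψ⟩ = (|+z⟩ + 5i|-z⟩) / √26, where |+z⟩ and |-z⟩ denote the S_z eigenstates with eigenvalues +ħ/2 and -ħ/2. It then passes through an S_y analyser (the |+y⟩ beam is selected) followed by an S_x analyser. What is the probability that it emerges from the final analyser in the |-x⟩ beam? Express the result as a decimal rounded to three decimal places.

0.346

First analyser (S_y): P(|+y⟩) = |⟨+y|ψ⟩|² = 36/52.
After stage 1 the state is |+y⟩; P(|-x⟩) = |⟨-x|+y⟩|² = 1/2.
Joint probability = 36/52 × 1/2 = 0.346.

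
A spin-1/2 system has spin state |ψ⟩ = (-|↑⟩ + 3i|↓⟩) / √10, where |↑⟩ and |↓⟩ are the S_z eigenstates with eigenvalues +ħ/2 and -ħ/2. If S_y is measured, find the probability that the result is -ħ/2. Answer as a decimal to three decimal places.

0.800

|-y⟩ = (|↑⟩ - i|↓⟩)/√2, so ⟨-y|ψ⟩ = (-4) / (√2·√10).
P = |-4|² / 20 = 16/20.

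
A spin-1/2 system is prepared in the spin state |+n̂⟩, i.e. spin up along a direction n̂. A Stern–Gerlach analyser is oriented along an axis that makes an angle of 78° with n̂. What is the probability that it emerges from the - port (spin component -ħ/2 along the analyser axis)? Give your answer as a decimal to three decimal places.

For spin-½, the probability of finding spin-up along an axis at angle θ to the initial spin direction is cos²(θ/2); spin-down is sin²(θ/2).
θ = 78°, so P = sin²(39°) ≈ 0.396.

0.396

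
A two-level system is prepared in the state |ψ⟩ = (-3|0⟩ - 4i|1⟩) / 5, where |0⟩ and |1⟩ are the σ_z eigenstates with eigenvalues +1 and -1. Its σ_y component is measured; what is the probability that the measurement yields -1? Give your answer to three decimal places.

0.020

|-y⟩ = (|0⟩ - i|1⟩)/√2, so ⟨-y|ψ⟩ = (1) / (√2·5).
P = |1|² / 50 = 1/50.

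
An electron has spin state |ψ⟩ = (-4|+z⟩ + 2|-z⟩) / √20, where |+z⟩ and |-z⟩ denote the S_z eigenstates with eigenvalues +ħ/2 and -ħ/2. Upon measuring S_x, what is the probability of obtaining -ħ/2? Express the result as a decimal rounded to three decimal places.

|-x⟩ = (|+z⟩ - |-z⟩)/√2, so ⟨-x|ψ⟩ = (-6) / (√2·√20).
P = |-6|² / 40 = 36/40.

0.900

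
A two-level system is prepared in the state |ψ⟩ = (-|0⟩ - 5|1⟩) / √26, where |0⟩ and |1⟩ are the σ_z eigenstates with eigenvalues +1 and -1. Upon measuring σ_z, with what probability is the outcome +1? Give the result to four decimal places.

The +1 outcome corresponds to |0⟩. Its amplitude in |ψ⟩ is -1/√26.
P = |-1|² / 26 = 1/26.

0.0385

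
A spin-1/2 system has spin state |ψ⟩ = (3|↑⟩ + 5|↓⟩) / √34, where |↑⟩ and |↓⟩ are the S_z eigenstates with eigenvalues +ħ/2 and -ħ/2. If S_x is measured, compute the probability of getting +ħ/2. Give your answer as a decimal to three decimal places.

|+x⟩ = (|↑⟩ + |↓⟩)/√2, so ⟨+x|ψ⟩ = (8) / (√2·√34).
P = |8|² / 68 = 64/68.

0.941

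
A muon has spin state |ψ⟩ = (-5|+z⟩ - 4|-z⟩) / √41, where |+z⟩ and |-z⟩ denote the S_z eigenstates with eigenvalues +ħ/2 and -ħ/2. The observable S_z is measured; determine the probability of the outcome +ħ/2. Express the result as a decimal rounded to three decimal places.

0.610

The +ħ/2 outcome corresponds to |+z⟩. Its amplitude in |ψ⟩ is -5/√41.
P = |-5|² / 41 = 25/41.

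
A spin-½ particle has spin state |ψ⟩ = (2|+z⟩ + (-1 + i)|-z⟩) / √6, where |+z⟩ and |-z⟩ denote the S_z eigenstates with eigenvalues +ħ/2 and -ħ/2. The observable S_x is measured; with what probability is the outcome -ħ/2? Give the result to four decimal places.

0.8333

|-x⟩ = (|+z⟩ - |-z⟩)/√2, so ⟨-x|ψ⟩ = (3 - i) / (√2·√6).
P = |3 - i|² / 12 = 10/12.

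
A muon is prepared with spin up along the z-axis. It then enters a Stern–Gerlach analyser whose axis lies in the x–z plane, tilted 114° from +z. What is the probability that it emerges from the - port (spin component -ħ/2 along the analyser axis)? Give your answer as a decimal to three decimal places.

0.703

For spin-½, the probability of finding spin-up along an axis at angle θ to the initial spin direction is cos²(θ/2); spin-down is sin²(θ/2).
θ = 114°, so P = sin²(57°) ≈ 0.703.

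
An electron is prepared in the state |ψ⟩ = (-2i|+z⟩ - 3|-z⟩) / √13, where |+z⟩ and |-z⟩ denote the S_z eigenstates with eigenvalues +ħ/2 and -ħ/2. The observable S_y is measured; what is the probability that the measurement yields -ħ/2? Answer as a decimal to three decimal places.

|-y⟩ = (|+z⟩ - i|-z⟩)/√2, so ⟨-y|ψ⟩ = (-5i) / (√2·√13).
P = |-5i|² / 26 = 25/26.

0.962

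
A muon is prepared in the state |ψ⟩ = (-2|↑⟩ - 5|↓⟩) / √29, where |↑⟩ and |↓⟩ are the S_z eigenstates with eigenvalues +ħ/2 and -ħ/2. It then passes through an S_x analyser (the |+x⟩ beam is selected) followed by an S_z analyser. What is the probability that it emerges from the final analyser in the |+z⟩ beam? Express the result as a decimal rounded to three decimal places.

First analyser (S_x): P(|+x⟩) = |⟨+x|ψ⟩|² = 49/58.
After stage 1 the state is |+x⟩; P(|+z⟩) = |⟨+z|+x⟩|² = 1/2.
Joint probability = 49/58 × 1/2 = 0.422.

0.422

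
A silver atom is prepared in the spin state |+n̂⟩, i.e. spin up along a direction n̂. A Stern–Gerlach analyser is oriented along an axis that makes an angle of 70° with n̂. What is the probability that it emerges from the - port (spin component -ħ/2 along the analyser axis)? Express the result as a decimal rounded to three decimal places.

0.329

For spin-½, the probability of finding spin-up along an axis at angle θ to the initial spin direction is cos²(θ/2); spin-down is sin²(θ/2).
θ = 70°, so P = sin²(35°) ≈ 0.329.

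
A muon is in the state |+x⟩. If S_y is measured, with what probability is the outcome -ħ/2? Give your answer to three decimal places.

0.500

In the S_z basis, |+x⟩ = (|↑⟩ + |↓⟩)/√2 and |-y⟩ = (|↑⟩ - i|↓⟩)/√2.
|⟨-y|+x⟩|² = 1/2.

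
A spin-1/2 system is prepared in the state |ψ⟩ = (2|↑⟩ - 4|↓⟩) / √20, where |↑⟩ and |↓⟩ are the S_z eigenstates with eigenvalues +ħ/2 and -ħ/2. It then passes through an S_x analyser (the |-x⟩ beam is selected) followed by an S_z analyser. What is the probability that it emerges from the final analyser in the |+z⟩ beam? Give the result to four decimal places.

0.4500

First analyser (S_x): P(|-x⟩) = |⟨-x|ψ⟩|² = 36/40.
After stage 1 the state is |-x⟩; P(|+z⟩) = |⟨+z|-x⟩|² = 1/2.
Joint probability = 36/40 × 1/2 = 0.4500.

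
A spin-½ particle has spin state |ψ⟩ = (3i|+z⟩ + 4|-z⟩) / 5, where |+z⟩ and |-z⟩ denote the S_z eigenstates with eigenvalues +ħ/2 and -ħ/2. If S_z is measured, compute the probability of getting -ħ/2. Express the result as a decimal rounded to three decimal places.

The -ħ/2 outcome corresponds to |-z⟩. Its amplitude in |ψ⟩ is 4/5.
P = |4|² / 25 = 16/25.

0.640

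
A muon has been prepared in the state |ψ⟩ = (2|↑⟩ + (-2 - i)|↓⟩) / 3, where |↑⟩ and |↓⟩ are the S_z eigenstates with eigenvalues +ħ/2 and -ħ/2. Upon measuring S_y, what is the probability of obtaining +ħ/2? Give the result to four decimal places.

|+y⟩ = (|↑⟩ + i|↓⟩)/√2, so ⟨+y|ψ⟩ = (1 + 2i) / (√2·3).
P = |1 + 2i|² / 18 = 5/18.

0.2778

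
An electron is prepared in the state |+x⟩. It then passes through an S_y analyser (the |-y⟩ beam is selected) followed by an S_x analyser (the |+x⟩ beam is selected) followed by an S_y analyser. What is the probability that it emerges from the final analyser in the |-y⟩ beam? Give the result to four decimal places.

0.1250

First analyser (S_y): from |+x⟩, P(|-y⟩) = 1/2.
After stage 1 the state is |-y⟩; P(|+x⟩) = |⟨+x|-y⟩|² = 1/2.
After stage 2 the state is |+x⟩; P(|-y⟩) = |⟨-y|+x⟩|² = 1/2.
Joint probability = 1/2 × 1/2 × 1/2 = 0.1250.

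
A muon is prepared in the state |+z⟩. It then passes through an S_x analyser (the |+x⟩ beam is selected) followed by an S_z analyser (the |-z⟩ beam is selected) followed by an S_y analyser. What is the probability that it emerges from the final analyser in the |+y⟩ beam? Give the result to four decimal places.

First analyser (S_x): from |+z⟩, P(|+x⟩) = 1/2.
After stage 1 the state is |+x⟩; P(|-z⟩) = |⟨-z|+x⟩|² = 1/2.
After stage 2 the state is |-z⟩; P(|+y⟩) = |⟨+y|-z⟩|² = 1/2.
Joint probability = 1/2 × 1/2 × 1/2 = 0.1250.

0.1250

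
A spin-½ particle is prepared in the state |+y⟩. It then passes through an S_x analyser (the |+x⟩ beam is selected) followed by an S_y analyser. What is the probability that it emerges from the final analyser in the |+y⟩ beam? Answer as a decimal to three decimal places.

0.250

First analyser (S_x): from |+y⟩, P(|+x⟩) = 1/2.
After stage 1 the state is |+x⟩; P(|+y⟩) = |⟨+y|+x⟩|² = 1/2.
Joint probability = 1/2 × 1/2 = 0.250.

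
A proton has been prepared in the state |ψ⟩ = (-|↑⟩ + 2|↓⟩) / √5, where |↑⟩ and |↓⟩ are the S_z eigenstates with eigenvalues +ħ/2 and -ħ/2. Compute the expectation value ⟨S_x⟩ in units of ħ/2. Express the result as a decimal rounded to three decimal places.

-0.800

⟨σ_x⟩ = 2 Re(a* b)/(|a|²+|b|²) with a = -1, b = 2.
a* b = -2, so ⟨σ_x⟩ = -4/5.
⟨S_x⟩ = (ħ/2)·⟨σ_x⟩.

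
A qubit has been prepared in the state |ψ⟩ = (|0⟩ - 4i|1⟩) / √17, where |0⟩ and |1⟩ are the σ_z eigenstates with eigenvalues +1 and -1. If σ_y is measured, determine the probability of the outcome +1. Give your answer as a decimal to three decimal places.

|+y⟩ = (|0⟩ + i|1⟩)/√2, so ⟨+y|ψ⟩ = (-3) / (√2·√17).
P = |-3|² / 34 = 9/34.

0.265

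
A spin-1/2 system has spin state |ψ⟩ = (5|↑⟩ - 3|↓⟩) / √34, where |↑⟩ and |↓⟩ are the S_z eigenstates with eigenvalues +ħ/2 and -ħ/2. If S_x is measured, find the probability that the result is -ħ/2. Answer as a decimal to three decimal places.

0.941

|-x⟩ = (|↑⟩ - |↓⟩)/√2, so ⟨-x|ψ⟩ = (8) / (√2·√34).
P = |8|² / 68 = 64/68.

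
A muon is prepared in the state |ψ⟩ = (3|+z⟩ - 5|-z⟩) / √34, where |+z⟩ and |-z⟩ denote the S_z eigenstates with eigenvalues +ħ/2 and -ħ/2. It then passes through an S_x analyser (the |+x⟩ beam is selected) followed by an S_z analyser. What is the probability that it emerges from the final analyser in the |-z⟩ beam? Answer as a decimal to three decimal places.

First analyser (S_x): P(|+x⟩) = |⟨+x|ψ⟩|² = 4/68.
After stage 1 the state is |+x⟩; P(|-z⟩) = |⟨-z|+x⟩|² = 1/2.
Joint probability = 4/68 × 1/2 = 0.029.

0.029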